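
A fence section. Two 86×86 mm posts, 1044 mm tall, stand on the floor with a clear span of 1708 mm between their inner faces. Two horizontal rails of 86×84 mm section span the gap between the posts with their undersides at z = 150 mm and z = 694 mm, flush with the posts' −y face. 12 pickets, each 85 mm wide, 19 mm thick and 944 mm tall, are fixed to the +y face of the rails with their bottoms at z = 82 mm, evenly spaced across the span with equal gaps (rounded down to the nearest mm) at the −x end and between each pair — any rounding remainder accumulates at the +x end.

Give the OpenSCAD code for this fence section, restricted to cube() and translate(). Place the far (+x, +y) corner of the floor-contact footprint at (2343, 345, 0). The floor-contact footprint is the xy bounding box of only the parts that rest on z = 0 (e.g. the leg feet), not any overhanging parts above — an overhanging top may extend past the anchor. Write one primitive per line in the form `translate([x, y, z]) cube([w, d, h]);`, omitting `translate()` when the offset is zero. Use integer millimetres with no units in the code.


translate([463, 259, 0]) cube([86, 86, 1044]);
translate([2257, 259, 0]) cube([86, 86, 1044]);
translate([549, 259, 150]) cube([1708, 86, 84]);
translate([549, 259, 694]) cube([1708, 86, 84]);
translate([601, 345, 82]) cube([85, 19, 944]);
translate([738, 345, 82]) cube([85, 19, 944]);
translate([875, 345, 82]) cube([85, 19, 944]);
translate([1012, 345, 82]) cube([85, 19, 944]);
translate([1149, 345, 82]) cube([85, 19, 944]);
translate([1286, 345, 82]) cube([85, 19, 944]);
translate([1423, 345, 82]) cube([85, 19, 944]);
translate([1560, 345, 82]) cube([85, 19, 944]);
translate([1697, 345, 82]) cube([85, 19, 944]);
translate([1834, 345, 82]) cube([85, 19, 944]);
translate([1971, 345, 82]) cube([85, 19, 944]);
translate([2108, 345, 82]) cube([85, 19, 944]);


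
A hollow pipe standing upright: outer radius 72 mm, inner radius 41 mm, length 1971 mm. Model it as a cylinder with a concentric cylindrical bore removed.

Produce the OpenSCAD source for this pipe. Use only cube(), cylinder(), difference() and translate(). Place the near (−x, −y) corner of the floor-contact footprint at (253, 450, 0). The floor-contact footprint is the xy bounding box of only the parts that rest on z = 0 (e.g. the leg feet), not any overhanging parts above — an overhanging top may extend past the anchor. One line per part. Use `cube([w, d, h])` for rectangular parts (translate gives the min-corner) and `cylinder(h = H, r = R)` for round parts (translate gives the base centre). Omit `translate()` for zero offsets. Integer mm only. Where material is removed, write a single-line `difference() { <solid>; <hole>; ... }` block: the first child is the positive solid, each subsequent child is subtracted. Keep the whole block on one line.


difference() { translate([325, 522, 0]) cylinder(h = 1971, r = 72); translate([325, 522, 0]) cylinder(h = 1971, r = 41); }


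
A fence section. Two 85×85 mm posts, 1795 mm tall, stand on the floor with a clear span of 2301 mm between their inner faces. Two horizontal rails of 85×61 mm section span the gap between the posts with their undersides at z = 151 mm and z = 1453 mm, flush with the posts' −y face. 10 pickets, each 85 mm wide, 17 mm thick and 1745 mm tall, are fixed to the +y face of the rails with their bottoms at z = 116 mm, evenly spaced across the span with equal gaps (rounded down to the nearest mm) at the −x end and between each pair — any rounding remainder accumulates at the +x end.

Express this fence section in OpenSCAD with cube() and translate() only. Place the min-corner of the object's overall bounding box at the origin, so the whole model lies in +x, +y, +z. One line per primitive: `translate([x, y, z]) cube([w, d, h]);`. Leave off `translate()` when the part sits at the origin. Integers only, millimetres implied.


cube([85, 85, 1795]);
translate([2386, 0, 0]) cube([85, 85, 1795]);
translate([85, 0, 151]) cube([2301, 85, 61]);
translate([85, 0, 1453]) cube([2301, 85, 61]);
translate([216, 85, 116]) cube([85, 17, 1745]);
translate([432, 85, 116]) cube([85, 17, 1745]);
translate([648, 85, 116]) cube([85, 17, 1745]);
translate([864, 85, 116]) cube([85, 17, 1745]);
translate([1080, 85, 116]) cube([85, 17, 1745]);
translate([1296, 85, 116]) cube([85, 17, 1745]);
translate([1512, 85, 116]) cube([85, 17, 1745]);
translate([1728, 85, 116]) cube([85, 17, 1745]);
translate([1944, 85, 116]) cube([85, 17, 1745]);
translate([2160, 85, 116]) cube([85, 17, 1745]);


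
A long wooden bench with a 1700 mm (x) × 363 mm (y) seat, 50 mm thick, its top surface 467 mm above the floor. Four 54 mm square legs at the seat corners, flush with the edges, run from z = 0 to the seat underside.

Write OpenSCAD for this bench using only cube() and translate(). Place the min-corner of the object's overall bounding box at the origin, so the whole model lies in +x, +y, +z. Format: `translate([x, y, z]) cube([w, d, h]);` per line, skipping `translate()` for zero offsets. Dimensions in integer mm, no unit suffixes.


translate([0, 0, 417]) cube([1700, 363, 50]);
cube([54, 54, 417]);
translate([0, 309, 0]) cube([54, 54, 417]);
translate([1646, 0, 0]) cube([54, 54, 417]);
translate([1646, 309, 0]) cube([54, 54, 417]);


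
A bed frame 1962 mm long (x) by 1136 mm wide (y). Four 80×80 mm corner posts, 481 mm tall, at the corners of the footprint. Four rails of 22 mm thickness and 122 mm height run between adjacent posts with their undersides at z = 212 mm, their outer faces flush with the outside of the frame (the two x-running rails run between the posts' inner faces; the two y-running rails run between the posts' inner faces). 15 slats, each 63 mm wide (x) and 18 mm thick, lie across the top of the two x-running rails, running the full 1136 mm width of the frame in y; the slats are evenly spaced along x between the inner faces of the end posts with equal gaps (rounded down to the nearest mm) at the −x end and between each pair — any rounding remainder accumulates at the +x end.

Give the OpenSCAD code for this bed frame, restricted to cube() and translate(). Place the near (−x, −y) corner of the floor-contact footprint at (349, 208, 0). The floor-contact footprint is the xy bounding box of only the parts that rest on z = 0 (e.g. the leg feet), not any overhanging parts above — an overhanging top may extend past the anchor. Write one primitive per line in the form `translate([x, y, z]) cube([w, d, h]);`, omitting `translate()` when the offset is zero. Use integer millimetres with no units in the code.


translate([349, 208, 0]) cube([80, 80, 481]);
translate([349, 1264, 0]) cube([80, 80, 481]);
translate([2231, 208, 0]) cube([80, 80, 481]);
translate([2231, 1264, 0]) cube([80, 80, 481]);
translate([429, 208, 212]) cube([1802, 22, 122]);
translate([429, 1322, 212]) cube([1802, 22, 122]);
translate([349, 288, 212]) cube([22, 976, 122]);
translate([2289, 288, 212]) cube([22, 976, 122]);
translate([482, 208, 334]) cube([63, 1136, 18]);
translate([598, 208, 334]) cube([63, 1136, 18]);
translate([714, 208, 334]) cube([63, 1136, 18]);
translate([830, 208, 334]) cube([63, 1136, 18]);
translate([946, 208, 334]) cube([63, 1136, 18]);
translate([1062, 208, 334]) cube([63, 1136, 18]);
translate([1178, 208, 334]) cube([63, 1136, 18]);
translate([1294, 208, 334]) cube([63, 1136, 18]);
translate([1410, 208, 334]) cube([63, 1136, 18]);
translate([1526, 208, 334]) cube([63, 1136, 18]);
translate([1642, 208, 334]) cube([63, 1136, 18]);
translate([1758, 208, 334]) cube([63, 1136, 18]);
translate([1874, 208, 334]) cube([63, 1136, 18]);
translate([1990, 208, 334]) cube([63, 1136, 18]);
translate([2106, 208, 334]) cube([63, 1136, 18]);


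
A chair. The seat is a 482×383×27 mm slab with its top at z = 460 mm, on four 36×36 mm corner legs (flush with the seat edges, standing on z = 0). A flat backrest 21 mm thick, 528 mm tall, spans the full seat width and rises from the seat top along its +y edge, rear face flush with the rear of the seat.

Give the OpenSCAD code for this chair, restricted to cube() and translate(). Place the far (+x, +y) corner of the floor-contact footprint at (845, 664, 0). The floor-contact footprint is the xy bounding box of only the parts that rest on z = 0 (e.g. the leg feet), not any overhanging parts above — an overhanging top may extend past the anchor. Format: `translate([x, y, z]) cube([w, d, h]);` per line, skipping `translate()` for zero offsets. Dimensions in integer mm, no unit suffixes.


translate([363, 281, 433]) cube([482, 383, 27]);
translate([363, 281, 0]) cube([36, 36, 433]);
translate([809, 281, 0]) cube([36, 36, 433]);
translate([363, 628, 0]) cube([36, 36, 433]);
translate([809, 628, 0]) cube([36, 36, 433]);
translate([363, 643, 460]) cube([482, 21, 528]);


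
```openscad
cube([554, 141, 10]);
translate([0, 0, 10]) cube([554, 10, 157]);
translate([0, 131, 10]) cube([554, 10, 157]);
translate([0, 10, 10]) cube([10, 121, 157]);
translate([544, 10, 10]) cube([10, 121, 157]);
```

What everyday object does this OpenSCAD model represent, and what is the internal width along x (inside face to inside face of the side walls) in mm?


An open box. The internal width is 534 mm.

A 554×141 base slab with four walls standing on it — an open box. The base is 554 mm wide and the walls are 10 mm thick, so the internal width is 554 − 2 × 10 = 534 mm.


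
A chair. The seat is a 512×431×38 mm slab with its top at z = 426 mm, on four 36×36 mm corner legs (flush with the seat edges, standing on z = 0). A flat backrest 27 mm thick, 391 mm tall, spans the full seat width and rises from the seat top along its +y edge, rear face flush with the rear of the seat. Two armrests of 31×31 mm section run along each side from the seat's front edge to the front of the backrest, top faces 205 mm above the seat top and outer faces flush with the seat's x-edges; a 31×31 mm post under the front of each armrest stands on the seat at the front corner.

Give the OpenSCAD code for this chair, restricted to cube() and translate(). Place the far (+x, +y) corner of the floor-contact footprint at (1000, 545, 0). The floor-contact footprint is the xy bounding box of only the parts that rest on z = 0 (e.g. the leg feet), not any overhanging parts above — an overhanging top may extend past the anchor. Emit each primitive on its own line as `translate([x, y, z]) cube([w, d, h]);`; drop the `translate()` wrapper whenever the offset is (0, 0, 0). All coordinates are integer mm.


translate([488, 114, 388]) cube([512, 431, 38]);
translate([488, 114, 0]) cube([36, 36, 388]);
translate([964, 114, 0]) cube([36, 36, 388]);
translate([488, 509, 0]) cube([36, 36, 388]);
translate([964, 509, 0]) cube([36, 36, 388]);
translate([488, 518, 426]) cube([512, 27, 391]);
translate([488, 114, 600]) cube([31, 404, 31]);
translate([969, 114, 600]) cube([31, 404, 31]);
translate([488, 114, 426]) cube([31, 31, 174]);
translate([969, 114, 426]) cube([31, 31, 174]);


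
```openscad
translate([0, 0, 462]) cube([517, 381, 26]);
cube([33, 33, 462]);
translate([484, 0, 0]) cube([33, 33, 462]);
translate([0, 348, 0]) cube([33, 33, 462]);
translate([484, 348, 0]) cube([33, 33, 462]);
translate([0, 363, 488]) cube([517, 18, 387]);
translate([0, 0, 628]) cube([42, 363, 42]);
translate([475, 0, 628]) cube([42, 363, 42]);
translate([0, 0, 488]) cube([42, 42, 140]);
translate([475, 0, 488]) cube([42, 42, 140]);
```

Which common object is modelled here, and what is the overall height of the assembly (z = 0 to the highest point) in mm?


A chair. The overall height is 875 mm.

A slab on four corner posts with a tall panel at the back — a chair. The seat slab sits at z = 462 with thickness 26, and the 387 mm backrest starts at the seat top, so the overall height is 462 + 26 + 387 = 875 mm.


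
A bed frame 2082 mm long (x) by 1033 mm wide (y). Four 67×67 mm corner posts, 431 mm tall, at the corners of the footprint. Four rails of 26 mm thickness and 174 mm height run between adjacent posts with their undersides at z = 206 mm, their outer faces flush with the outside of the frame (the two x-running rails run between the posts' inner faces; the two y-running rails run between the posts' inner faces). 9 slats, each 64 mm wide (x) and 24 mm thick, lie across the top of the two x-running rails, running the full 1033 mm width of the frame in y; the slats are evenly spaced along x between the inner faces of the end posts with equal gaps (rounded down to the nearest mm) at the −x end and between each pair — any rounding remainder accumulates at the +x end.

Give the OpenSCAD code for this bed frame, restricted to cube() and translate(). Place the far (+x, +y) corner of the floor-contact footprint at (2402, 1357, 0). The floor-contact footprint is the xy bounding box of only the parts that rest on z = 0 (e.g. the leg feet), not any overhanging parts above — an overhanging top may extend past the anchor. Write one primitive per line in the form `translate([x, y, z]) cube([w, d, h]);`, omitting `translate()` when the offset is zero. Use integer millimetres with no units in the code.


translate([320, 324, 0]) cube([67, 67, 431]);
translate([320, 1290, 0]) cube([67, 67, 431]);
translate([2335, 324, 0]) cube([67, 67, 431]);
translate([2335, 1290, 0]) cube([67, 67, 431]);
translate([387, 324, 206]) cube([1948, 26, 174]);
translate([387, 1331, 206]) cube([1948, 26, 174]);
translate([320, 391, 206]) cube([26, 899, 174]);
translate([2376, 391, 206]) cube([26, 899, 174]);
translate([524, 324, 380]) cube([64, 1033, 24]);
translate([725, 324, 380]) cube([64, 1033, 24]);
translate([926, 324, 380]) cube([64, 1033, 24]);
translate([1127, 324, 380]) cube([64, 1033, 24]);
translate([1328, 324, 380]) cube([64, 1033, 24]);
translate([1529, 324, 380]) cube([64, 1033, 24]);
translate([1730, 324, 380]) cube([64, 1033, 24]);
translate([1931, 324, 380]) cube([64, 1033, 24]);
translate([2132, 324, 380]) cube([64, 1033, 24]);


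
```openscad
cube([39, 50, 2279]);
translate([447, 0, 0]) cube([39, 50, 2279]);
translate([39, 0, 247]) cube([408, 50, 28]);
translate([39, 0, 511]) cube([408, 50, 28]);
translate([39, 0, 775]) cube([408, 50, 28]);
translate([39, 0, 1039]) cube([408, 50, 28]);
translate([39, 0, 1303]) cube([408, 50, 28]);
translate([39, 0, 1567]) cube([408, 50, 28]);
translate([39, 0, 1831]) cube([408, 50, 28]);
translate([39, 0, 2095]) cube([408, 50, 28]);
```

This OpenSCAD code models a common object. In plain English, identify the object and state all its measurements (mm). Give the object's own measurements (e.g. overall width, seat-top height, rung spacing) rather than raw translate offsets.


A straight ladder. Two 39×50 mm vertical rails, 2279 mm tall, stand 486 mm apart (outside-to-outside) with their front faces coplanar on the −y side. 8 rungs, each 50 mm deep and 28 mm tall, span between the inner faces of the rails, front faces flush with the rails. The lowest rung's underside is at z = 247 mm and rungs are spaced 264 mm apart (underside to underside).


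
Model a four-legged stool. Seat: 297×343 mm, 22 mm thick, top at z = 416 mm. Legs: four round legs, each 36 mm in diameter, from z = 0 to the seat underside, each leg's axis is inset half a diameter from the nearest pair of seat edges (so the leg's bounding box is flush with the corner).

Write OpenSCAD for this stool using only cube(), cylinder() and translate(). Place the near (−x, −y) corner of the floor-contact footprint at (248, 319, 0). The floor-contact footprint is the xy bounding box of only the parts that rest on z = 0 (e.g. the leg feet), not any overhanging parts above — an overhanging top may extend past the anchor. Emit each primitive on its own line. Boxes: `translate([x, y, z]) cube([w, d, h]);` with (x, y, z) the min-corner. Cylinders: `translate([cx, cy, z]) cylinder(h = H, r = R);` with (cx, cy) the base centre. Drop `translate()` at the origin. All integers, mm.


translate([248, 319, 394]) cube([297, 343, 22]);
translate([266, 337, 0]) cylinder(h = 394, r = 18);
translate([527, 337, 0]) cylinder(h = 394, r = 18);
translate([266, 644, 0]) cylinder(h = 394, r = 18);
translate([527, 644, 0]) cylinder(h = 394, r = 18);


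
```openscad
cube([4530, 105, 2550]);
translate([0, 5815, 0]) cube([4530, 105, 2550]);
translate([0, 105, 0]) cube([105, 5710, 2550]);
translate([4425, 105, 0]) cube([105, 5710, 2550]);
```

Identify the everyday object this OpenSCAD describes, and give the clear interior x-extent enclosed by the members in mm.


A house (or room) frame. The interior width is 4320 mm.

Four 2550 mm walls enclosing a rectangle with no floor or roof — a room or house frame. Outside width is 4530 mm and wall thickness is 105 mm, so the interior width is 4530 − 2 × 105 = 4320 mm.


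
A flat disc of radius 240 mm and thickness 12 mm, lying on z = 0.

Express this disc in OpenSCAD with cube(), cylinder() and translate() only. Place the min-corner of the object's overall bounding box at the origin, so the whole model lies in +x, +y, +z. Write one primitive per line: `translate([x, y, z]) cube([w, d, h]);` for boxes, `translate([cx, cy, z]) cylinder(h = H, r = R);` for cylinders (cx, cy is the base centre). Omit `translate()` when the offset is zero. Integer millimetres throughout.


translate([240, 240, 0]) cylinder(h = 12, r = 240);


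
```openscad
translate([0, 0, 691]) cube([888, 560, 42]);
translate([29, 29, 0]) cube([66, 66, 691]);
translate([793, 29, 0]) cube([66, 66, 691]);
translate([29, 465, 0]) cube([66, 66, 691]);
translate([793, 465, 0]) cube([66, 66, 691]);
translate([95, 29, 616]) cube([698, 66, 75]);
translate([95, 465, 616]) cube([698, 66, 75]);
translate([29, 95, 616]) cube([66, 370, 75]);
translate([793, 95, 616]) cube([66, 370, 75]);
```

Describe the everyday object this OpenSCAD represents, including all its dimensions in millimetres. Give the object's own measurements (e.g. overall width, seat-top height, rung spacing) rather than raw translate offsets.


A rectangular dining table. The top is 888×560×42 mm with its upper surface at z = 733 mm. It stands on four 66×66 mm square legs, each inset 29 mm from the nearest pair of top edges, running from the floor to the underside of the top. Four apron rails, 66 mm thick and 75 mm tall, run between adjacent legs with their top edges flush with the underside of the top and their outer faces flush with the legs' outer faces.


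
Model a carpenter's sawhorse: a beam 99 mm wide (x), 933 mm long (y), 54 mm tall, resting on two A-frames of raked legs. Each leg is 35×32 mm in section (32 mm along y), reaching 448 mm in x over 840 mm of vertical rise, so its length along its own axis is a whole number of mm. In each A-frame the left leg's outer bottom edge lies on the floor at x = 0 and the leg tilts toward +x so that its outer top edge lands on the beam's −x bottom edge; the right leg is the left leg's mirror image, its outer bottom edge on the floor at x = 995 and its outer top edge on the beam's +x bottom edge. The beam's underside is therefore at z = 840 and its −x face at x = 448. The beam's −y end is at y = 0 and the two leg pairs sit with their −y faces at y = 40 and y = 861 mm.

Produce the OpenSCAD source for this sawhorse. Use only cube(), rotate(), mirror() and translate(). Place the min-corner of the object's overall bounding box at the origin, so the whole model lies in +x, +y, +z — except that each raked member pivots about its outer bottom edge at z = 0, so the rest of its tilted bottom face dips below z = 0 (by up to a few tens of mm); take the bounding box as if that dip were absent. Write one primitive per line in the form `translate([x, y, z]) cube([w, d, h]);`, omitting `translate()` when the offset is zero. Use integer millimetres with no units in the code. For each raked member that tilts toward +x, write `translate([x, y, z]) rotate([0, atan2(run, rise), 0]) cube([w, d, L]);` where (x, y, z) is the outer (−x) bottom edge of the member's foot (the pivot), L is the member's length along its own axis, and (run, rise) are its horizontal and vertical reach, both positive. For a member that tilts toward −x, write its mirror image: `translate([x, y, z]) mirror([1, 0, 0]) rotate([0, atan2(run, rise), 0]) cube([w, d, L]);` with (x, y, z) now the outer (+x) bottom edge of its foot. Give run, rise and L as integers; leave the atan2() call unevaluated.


// leg length = √(448² + 840²) = 952
// right-leg outer foot x = 2·448 + 99 = 995
// beam min-corner = (448, 0, 840)
translate([448, 0, 840]) cube([99, 933, 54]);
translate([0, 40, 0]) rotate([0, atan2(448, 840), 0]) cube([35, 32, 952]);
translate([995, 40, 0]) mirror([1, 0, 0]) rotate([0, atan2(448, 840), 0]) cube([35, 32, 952]);
translate([0, 861, 0]) rotate([0, atan2(448, 840), 0]) cube([35, 32, 952]);
translate([995, 861, 0]) mirror([1, 0, 0]) rotate([0, atan2(448, 840), 0]) cube([35, 32, 952]);


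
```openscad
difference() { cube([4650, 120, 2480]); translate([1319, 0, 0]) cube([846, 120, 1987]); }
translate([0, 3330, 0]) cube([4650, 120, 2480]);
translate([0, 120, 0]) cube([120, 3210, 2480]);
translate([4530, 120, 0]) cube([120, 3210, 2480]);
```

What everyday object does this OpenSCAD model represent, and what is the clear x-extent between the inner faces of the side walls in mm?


A single room. The interior width is 4410 mm.

Four walls enclosing a rectangle with a door in the front wall — a room. Outside width 4650 minus two 120 mm walls gives 4410 mm.


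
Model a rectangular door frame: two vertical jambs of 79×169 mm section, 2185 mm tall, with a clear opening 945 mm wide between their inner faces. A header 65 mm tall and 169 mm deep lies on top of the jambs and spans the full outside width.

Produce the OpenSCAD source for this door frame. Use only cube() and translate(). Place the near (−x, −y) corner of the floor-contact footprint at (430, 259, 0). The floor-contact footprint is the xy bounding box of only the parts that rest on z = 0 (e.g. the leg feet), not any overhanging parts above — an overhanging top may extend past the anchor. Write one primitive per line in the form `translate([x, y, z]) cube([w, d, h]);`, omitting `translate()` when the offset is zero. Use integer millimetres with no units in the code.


translate([430, 259, 0]) cube([79, 169, 2185]);
translate([1454, 259, 0]) cube([79, 169, 2185]);
translate([430, 259, 2185]) cube([1103, 169, 65]);


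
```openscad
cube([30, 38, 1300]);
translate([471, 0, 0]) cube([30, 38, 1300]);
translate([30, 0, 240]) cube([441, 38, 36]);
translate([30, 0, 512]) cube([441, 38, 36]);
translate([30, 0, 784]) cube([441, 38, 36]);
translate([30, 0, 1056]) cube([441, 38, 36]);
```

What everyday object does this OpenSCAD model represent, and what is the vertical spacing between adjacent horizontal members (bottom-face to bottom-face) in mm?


A ladder. The rung spacing is 272 mm.

Two tall 30×38 posts with 4 short bars between them — a ladder. Adjacent rungs sit at z = 240 and z = 512, so the spacing is 512 − 240 = 272 mm.


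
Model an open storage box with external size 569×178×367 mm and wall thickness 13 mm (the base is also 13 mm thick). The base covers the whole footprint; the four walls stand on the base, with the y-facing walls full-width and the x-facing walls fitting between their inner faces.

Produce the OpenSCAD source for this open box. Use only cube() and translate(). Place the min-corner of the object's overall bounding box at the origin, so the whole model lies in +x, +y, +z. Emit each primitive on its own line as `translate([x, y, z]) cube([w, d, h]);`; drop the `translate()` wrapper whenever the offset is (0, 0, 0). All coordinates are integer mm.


cube([569, 178, 13]);
translate([0, 0, 13]) cube([569, 13, 354]);
translate([0, 165, 13]) cube([569, 13, 354]);
translate([0, 13, 13]) cube([13, 152, 354]);
translate([556, 13, 13]) cube([13, 152, 354]);


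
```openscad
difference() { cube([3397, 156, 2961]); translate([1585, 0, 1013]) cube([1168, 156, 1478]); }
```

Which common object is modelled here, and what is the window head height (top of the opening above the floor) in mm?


A wall with a window opening. The window head height is 2491 mm.

A wall with a rectangular opening subtracted — a window. Sill at z = 1013, opening 1478 mm tall, so the head is at 1013 + 1478 = 2491 mm.


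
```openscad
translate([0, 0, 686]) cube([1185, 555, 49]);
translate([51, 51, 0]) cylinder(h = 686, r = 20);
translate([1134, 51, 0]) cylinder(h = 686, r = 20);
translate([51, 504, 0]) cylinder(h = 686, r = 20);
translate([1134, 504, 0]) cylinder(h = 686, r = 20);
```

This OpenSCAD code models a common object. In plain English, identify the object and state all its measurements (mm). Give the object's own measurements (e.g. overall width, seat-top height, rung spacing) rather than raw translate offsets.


A rectangular dining table. The top is 1185×555×49 mm with its upper surface at z = 735 mm. It stands on four round legs of 40 mm diameter, each leg's bounding box inset 31 mm from the nearest pair of top edges, running from the floor to the underside of the top.


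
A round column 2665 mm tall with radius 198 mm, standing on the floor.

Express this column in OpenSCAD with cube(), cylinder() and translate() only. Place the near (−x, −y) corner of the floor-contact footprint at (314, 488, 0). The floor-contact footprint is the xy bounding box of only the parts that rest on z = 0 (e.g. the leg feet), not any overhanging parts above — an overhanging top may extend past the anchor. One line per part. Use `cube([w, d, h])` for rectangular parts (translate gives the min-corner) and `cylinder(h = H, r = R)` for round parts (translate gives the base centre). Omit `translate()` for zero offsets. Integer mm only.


translate([512, 686, 0]) cylinder(h = 2665, r = 198);


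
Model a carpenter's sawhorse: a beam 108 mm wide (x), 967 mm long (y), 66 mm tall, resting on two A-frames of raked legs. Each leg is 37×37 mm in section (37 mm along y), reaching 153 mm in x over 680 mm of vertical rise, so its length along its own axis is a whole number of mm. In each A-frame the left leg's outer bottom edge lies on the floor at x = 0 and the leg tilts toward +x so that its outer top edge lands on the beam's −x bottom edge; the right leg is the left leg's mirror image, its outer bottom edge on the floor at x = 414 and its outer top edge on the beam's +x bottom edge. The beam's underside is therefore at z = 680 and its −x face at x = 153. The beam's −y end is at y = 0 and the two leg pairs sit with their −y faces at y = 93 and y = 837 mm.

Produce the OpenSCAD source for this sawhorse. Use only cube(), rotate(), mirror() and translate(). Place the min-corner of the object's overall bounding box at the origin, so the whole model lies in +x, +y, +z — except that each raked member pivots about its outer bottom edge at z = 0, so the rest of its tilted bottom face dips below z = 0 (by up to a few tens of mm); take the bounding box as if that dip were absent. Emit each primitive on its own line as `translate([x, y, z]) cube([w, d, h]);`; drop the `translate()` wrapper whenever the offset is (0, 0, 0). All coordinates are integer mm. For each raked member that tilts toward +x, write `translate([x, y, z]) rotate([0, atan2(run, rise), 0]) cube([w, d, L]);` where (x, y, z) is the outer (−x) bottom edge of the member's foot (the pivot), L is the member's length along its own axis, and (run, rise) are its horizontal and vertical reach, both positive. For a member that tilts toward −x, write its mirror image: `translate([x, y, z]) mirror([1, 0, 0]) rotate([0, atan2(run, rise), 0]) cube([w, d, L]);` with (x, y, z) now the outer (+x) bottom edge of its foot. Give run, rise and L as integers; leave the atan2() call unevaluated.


// leg length = √(153² + 680²) = 697
// right-leg outer foot x = 2·153 + 108 = 414
// beam min-corner = (153, 0, 680)
translate([153, 0, 680]) cube([108, 967, 66]);
translate([0, 93, 0]) rotate([0, atan2(153, 680), 0]) cube([37, 37, 697]);
translate([414, 93, 0]) mirror([1, 0, 0]) rotate([0, atan2(153, 680), 0]) cube([37, 37, 697]);
translate([0, 837, 0]) rotate([0, atan2(153, 680), 0]) cube([37, 37, 697]);
translate([414, 837, 0]) mirror([1, 0, 0]) rotate([0, atan2(153, 680), 0]) cube([37, 37, 697]);


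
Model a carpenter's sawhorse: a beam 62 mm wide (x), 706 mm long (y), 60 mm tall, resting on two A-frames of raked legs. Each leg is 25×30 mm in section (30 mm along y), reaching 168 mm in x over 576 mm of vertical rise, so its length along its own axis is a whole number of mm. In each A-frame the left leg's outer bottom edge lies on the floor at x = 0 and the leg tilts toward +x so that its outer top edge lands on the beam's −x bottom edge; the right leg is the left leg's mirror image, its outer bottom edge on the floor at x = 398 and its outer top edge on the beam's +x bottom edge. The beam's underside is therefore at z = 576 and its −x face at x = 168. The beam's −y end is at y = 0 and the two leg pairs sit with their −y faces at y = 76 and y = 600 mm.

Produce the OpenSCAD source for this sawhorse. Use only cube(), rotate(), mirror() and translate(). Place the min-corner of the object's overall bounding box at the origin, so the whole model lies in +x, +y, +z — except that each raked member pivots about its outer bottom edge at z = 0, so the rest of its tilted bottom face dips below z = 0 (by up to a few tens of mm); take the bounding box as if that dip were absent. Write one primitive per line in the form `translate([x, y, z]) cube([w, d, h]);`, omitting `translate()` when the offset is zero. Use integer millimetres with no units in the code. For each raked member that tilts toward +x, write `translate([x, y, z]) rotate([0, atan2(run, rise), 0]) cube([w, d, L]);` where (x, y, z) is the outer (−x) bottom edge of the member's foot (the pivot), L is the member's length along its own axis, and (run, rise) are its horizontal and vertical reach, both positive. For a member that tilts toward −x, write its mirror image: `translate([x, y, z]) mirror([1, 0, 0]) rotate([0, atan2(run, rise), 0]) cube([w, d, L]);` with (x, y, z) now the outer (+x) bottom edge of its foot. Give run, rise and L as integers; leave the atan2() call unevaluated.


translate([168, 0, 576]) cube([62, 706, 60]);
translate([0, 76, 0]) rotate([0, atan2(168, 576), 0]) cube([25, 30, 600]);
translate([398, 76, 0]) mirror([1, 0, 0]) rotate([0, atan2(168, 576), 0]) cube([25, 30, 600]);
translate([0, 600, 0]) rotate([0, atan2(168, 576), 0]) cube([25, 30, 600]);
translate([398, 600, 0]) mirror([1, 0, 0]) rotate([0, atan2(168, 576), 0]) cube([25, 30, 600]);


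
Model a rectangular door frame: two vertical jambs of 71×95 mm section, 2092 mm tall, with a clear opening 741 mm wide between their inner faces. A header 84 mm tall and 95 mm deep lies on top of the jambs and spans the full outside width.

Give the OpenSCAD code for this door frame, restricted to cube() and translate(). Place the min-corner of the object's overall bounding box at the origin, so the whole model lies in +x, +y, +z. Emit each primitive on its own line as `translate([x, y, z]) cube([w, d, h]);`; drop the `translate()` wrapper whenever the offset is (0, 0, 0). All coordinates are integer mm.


cube([71, 95, 2092]);
translate([812, 0, 0]) cube([71, 95, 2092]);
translate([0, 0, 2092]) cube([883, 95, 84]);


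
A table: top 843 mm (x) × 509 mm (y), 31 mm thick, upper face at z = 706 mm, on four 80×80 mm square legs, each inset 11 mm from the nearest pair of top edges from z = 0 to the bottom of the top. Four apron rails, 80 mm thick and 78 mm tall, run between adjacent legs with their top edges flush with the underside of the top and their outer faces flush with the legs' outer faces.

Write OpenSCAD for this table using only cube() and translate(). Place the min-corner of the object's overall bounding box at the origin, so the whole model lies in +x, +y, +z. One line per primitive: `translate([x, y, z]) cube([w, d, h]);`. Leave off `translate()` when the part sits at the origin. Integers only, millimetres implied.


translate([0, 0, 675]) cube([843, 509, 31]);
translate([11, 11, 0]) cube([80, 80, 675]);
translate([752, 11, 0]) cube([80, 80, 675]);
translate([11, 418, 0]) cube([80, 80, 675]);
translate([752, 418, 0]) cube([80, 80, 675]);
translate([91, 11, 597]) cube([661, 80, 78]);
translate([91, 418, 597]) cube([661, 80, 78]);
translate([11, 91, 597]) cube([80, 327, 78]);
translate([752, 91, 597]) cube([80, 327, 78]);


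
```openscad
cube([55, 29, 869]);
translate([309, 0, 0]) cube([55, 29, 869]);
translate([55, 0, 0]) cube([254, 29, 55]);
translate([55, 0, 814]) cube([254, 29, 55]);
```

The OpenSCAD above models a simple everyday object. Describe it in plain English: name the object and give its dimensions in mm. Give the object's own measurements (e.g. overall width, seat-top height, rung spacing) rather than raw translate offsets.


A rectangular picture frame lying in the x–z plane (depth along y). The opening is 254 mm wide (x) by 759 mm tall (z), surrounded by a border 55 mm wide on all four sides. The frame is 29 mm deep and is made of two full-height vertical stiles with two horizontal rails fitted between them.


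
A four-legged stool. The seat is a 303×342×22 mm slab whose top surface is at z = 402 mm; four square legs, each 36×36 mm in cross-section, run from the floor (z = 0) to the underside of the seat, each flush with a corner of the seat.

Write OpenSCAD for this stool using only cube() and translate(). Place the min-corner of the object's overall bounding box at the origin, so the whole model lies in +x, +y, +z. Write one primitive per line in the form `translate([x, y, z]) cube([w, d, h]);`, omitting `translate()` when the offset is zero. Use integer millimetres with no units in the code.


// leg_h = 402 - 22 = 380
translate([0, 0, 380]) cube([303, 342, 22]);
cube([36, 36, 380]);
translate([267, 0, 0]) cube([36, 36, 380]);
translate([0, 306, 0]) cube([36, 36, 380]);
translate([267, 306, 0]) cube([36, 36, 380]);


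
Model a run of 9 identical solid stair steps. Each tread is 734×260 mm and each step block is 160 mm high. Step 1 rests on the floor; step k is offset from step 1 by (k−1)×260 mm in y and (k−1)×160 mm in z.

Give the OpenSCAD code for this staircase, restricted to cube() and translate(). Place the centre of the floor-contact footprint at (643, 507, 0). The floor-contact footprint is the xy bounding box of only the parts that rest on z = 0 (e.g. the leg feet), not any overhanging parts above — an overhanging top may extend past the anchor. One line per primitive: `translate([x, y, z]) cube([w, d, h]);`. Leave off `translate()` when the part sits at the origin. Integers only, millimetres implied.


translate([276, 377, 0]) cube([734, 260, 160]);
translate([276, 637, 160]) cube([734, 260, 160]);
translate([276, 897, 320]) cube([734, 260, 160]);
translate([276, 1157, 480]) cube([734, 260, 160]);
translate([276, 1417, 640]) cube([734, 260, 160]);
translate([276, 1677, 800]) cube([734, 260, 160]);
translate([276, 1937, 960]) cube([734, 260, 160]);
translate([276, 2197, 1120]) cube([734, 260, 160]);
translate([276, 2457, 1280]) cube([734, 260, 160]);


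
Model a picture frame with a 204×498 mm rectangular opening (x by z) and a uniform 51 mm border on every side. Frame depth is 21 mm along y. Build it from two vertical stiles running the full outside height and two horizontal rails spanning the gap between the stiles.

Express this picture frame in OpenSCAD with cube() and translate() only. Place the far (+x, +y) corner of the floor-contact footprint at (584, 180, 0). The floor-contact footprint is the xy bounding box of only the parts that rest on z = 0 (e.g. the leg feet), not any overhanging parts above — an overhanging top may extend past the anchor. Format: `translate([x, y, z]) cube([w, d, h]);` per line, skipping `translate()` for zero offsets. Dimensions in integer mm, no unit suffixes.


translate([278, 159, 0]) cube([51, 21, 600]);
translate([533, 159, 0]) cube([51, 21, 600]);
translate([329, 159, 0]) cube([204, 21, 51]);
translate([329, 159, 549]) cube([204, 21, 51]);


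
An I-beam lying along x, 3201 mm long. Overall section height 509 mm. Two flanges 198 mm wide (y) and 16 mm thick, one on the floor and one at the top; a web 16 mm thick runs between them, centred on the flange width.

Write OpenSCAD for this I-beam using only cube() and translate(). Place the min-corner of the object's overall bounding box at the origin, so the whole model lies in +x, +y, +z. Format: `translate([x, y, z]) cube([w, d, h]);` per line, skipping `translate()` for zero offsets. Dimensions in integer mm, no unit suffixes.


cube([3201, 198, 16]);
translate([0, 91, 16]) cube([3201, 16, 477]);
translate([0, 0, 493]) cube([3201, 198, 16]);


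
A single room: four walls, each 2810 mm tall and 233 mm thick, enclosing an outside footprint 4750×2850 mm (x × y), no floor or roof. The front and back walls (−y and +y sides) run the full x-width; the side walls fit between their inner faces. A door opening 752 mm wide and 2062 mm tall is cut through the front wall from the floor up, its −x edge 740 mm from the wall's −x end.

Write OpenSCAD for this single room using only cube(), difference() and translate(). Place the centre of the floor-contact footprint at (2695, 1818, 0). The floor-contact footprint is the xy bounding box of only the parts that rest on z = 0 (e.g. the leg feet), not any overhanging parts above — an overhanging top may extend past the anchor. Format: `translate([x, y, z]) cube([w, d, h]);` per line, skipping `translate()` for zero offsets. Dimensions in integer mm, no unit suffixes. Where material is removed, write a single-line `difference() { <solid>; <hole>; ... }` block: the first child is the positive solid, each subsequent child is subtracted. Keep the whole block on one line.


difference() { translate([320, 393, 0]) cube([4750, 233, 2810]); translate([1060, 393, 0]) cube([752, 233, 2062]); }
translate([320, 3010, 0]) cube([4750, 233, 2810]);
translate([320, 626, 0]) cube([233, 2384, 2810]);
translate([4837, 626, 0]) cube([233, 2384, 2810]);


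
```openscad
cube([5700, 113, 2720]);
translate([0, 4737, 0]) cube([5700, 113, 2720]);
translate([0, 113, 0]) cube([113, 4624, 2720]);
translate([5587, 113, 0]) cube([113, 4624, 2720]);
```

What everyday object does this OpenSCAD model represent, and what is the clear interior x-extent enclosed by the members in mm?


A house (or room) frame. The interior width is 5474 mm.

Four 2720 mm walls enclosing a rectangle with no floor or roof — a room or house frame. Outside width is 5700 mm and wall thickness is 113 mm, so the interior width is 5700 − 2 × 113 = 5474 mm.


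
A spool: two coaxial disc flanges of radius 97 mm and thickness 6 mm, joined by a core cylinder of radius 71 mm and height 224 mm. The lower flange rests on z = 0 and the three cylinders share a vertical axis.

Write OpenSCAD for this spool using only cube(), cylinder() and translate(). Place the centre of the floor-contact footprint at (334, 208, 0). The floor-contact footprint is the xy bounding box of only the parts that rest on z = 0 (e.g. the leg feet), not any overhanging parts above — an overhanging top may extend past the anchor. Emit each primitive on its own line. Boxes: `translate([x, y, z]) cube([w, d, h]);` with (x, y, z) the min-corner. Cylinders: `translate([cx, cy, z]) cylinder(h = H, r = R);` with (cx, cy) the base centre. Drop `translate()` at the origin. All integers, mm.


translate([334, 208, 0]) cylinder(h = 6, r = 97);
translate([334, 208, 6]) cylinder(h = 224, r = 71);
translate([334, 208, 230]) cylinder(h = 6, r = 97);


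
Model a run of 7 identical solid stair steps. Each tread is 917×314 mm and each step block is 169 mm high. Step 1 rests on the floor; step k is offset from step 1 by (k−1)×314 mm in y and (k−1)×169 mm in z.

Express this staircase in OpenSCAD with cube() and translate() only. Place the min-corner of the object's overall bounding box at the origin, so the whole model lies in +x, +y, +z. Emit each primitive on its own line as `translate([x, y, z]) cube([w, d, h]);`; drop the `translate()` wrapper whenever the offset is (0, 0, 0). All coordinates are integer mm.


cube([917, 314, 169]);
translate([0, 314, 169]) cube([917, 314, 169]);
translate([0, 628, 338]) cube([917, 314, 169]);
translate([0, 942, 507]) cube([917, 314, 169]);
translate([0, 1256, 676]) cube([917, 314, 169]);
translate([0, 1570, 845]) cube([917, 314, 169]);
translate([0, 1884, 1014]) cube([917, 314, 169]);
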